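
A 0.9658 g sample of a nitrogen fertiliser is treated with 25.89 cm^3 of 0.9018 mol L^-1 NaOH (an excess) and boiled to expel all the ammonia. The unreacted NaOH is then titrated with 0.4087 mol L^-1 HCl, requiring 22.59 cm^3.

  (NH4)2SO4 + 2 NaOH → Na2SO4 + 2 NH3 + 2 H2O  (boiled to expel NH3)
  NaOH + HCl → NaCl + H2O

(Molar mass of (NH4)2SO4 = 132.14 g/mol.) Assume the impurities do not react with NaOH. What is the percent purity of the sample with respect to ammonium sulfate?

n(NaOH) added = 0.02589 × 0.9018 = 0.02335 mol
n(HCl) used in back-titration = 0.02259 × 0.4087 = 9.233 × 10^-3 mol
n(NaOH) left over = 9.233 × 10^-3 mol (1:1 ratio)
n(NaOH) consumed by analyte = 0.02335 − 9.233 × 10^-3 = 0.01412 mol
From the 1:2 ratio, n((NH4)2SO4) = 1/2 × 0.01412 = 7.058 × 10^-3 mol
mass of (NH4)2SO4 = 7.058 × 10^-3 × 132.14 = 0.9326 g
% (NH4)2SO4 = 0.9326 / 0.9658 × 100 = 96.56 %

96.56 %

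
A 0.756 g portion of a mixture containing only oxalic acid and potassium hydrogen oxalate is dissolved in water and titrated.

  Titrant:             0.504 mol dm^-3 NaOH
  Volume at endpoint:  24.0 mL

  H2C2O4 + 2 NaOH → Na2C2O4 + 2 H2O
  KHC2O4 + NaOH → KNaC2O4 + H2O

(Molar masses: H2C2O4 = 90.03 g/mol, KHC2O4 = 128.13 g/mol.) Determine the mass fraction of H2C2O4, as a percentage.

56.9 %

n(NaOH) = 0.0240 × 0.504 = 0.0121 mol
Let x = n(H2C2O4), y = n(KHC2O4).
Titrant: 2x + 1y = 0.0121;  mass: 90.03x + 128.13y = 0.756
Solving, x = 4.78 × 10^-3 mol, y = 2.54 × 10^-3 mol
mass of H2C2O4 = 4.78 × 10^-3 × 90.03 = 0.430 g
% H2C2O4 = 0.430 / 0.756 × 100 = 56.9 %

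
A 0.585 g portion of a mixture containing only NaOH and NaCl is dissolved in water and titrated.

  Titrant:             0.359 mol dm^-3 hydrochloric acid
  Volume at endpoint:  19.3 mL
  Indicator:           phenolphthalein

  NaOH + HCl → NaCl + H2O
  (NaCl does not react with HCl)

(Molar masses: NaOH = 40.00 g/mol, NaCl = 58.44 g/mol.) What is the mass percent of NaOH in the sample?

47.4 %

n(HCl) = 0.0193 × 0.359 = 6.93 × 10^-3 mol
Let x = n(NaOH), y = n(NaCl).
Titrant: 1x = 6.93 × 10^-3;  mass: 40.00x + 58.44y = 0.585
Solving, x = 6.93 × 10^-3 mol, y = 5.27 × 10^-3 mol
mass of NaOH = 6.93 × 10^-3 × 40.00 = 0.277 g
% NaOH = 0.277 / 0.585 × 100 = 47.4 %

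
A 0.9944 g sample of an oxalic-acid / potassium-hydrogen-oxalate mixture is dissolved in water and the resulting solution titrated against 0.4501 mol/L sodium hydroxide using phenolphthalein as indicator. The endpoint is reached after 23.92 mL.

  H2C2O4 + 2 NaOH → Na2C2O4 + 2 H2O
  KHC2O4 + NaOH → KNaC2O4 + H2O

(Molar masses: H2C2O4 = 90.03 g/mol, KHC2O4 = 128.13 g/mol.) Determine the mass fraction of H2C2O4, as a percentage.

20.97 %

n(NaOH) = 0.02392 × 0.4501 = 0.01077 mol
Let x = n(H2C2O4), y = n(KHC2O4).
Titrant: 2x + 1y = 0.01077;  mass: 90.03x + 128.13y = 0.9944
Solving, x = 2.317 × 10^-3 mol, y = 6.133 × 10^-3 mol
mass of H2C2O4 = 2.317 × 10^-3 × 90.03 = 0.2086 g
% H2C2O4 = 0.2086 / 0.9944 × 100 = 20.97 %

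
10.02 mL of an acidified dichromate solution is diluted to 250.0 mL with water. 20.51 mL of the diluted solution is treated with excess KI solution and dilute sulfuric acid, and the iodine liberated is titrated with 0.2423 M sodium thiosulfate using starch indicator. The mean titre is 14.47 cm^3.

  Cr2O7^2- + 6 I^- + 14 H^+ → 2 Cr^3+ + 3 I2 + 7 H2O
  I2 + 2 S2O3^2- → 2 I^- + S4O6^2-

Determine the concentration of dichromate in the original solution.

0.7108 M

n(S2O3^2-) = 0.01447 × 0.2423 = 3.506 × 10^-3 mol
n(I2) = n(S2O3^2-)/2 = 1.753 × 10^-3 mol
From the 1:3 ratio, n(Cr2O7^2-) in the aliquot = 1/3 × 1.753 × 10^-3 = 5.843 × 10^-4 mol
[Cr2O7^2-]_dilute = 5.843 × 10^-4 / 0.02051 = 0.02849 mol/L
[Cr2O7^2-]_original = 0.02849 × 250.0/10.02 = 0.7108 mol/L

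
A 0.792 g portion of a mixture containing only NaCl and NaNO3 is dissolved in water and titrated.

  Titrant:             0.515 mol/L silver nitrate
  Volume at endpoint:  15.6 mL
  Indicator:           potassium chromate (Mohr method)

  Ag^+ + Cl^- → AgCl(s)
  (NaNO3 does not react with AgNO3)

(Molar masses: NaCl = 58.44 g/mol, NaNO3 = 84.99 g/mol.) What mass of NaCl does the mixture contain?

n(AgNO3) = 0.0156 × 0.515 = 8.03 × 10^-3 mol
Let x = n(NaCl), y = n(NaNO3).
Titrant: 1x = 8.03 × 10^-3;  mass: 58.44x + 84.99y = 0.792
Solving, x = 8.03 × 10^-3 mol, y = 3.79 × 10^-3 mol
mass of NaCl = 8.03 × 10^-3 × 58.44 = 0.470 g

0.470 g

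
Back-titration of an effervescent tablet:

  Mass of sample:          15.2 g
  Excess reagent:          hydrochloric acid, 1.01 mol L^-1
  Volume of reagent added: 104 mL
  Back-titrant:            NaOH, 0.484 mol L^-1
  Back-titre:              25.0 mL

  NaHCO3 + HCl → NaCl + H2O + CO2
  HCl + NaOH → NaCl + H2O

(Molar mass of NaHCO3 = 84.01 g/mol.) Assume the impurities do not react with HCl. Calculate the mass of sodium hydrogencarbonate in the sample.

7.81 g

n(HCl) added = 0.104 × 1.01 = 0.105 mol
n(NaOH) used in back-titration = 0.0250 × 0.484 = 0.0121 mol
n(HCl) left over = 0.0121 mol (1:1 ratio)
n(HCl) consumed by analyte = 0.105 − 0.0121 = 0.0929 mol
n(NaHCO3) = 0.0929 mol (1:1 ratio)
mass of NaHCO3 = 0.0929 × 84.01 = 7.81 g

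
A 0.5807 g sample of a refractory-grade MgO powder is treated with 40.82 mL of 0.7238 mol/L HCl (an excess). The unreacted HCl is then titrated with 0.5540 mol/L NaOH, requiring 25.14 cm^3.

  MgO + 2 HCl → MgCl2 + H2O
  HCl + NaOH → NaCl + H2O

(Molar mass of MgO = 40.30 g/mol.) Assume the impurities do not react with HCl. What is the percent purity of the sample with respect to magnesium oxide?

n(HCl) added = 0.04082 × 0.7238 = 0.02955 mol
n(NaOH) used in back-titration = 0.02514 × 0.5540 = 0.01393 mol
n(HCl) left over = 0.01393 mol (1:1 ratio)
n(HCl) consumed by analyte = 0.02955 − 0.01393 = 0.01562 mol
From the 1:2 ratio, n(MgO) = 1/2 × 0.01562 = 7.809 × 10^-3 mol
mass of MgO = 7.809 × 10^-3 × 40.30 = 0.3147 g
% MgO = 0.3147 / 0.5807 × 100 = 54.19 %

54.19 %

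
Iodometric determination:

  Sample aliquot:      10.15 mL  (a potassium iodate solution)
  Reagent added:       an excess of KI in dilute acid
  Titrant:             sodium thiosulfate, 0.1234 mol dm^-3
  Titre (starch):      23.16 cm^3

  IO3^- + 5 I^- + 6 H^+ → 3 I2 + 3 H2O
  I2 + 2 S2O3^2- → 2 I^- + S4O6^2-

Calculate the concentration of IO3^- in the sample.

0.04693 mol/L

n(S2O3^2-) = 0.02316 × 0.1234 = 2.858 × 10^-3 mol
n(I2) = n(S2O3^2-)/2 = 1.429 × 10^-3 mol
From the 1:3 ratio, n(IO3^-) in the aliquot = 1/3 × 1.429 × 10^-3 = 4.763 × 10^-4 mol
[IO3^-] = 4.763 × 10^-4 / 0.01015 = 0.04693 mol/L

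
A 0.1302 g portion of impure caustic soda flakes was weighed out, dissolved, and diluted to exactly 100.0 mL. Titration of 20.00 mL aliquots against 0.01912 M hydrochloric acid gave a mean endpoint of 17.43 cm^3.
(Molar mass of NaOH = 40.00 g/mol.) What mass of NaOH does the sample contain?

NaOH + HCl → NaCl + H2O
n(HCl) per titration = 0.01743 × 0.01912 = 3.333 × 10^-4 mol
n(NaOH) in each aliquot = 3.333 × 10^-4 mol (1:1 ratio)
n(NaOH) in the whole flask = 3.333 × 10^-4 × 100.0/20.00 = 1.666 × 10^-3 mol
mass of NaOH = 1.666 × 10^-3 × 40.00 = 0.06665 g

0.06665 g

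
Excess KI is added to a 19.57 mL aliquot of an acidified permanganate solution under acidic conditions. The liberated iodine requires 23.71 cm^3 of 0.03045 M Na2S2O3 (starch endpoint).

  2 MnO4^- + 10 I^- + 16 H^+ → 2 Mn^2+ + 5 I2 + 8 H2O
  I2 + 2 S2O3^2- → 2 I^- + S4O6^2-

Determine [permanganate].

n(S2O3^2-) = 0.02371 × 0.03045 = 7.220 × 10^-4 mol
n(I2) = n(S2O3^2-)/2 = 3.610 × 10^-4 mol
From the 2:5 ratio, n(MnO4^-) in the aliquot = 2/5 × 3.610 × 10^-4 = 1.444 × 10^-4 mol
[MnO4^-] = 1.444 × 10^-4 / 0.01957 = 0.007378 mol/L

0.007378 M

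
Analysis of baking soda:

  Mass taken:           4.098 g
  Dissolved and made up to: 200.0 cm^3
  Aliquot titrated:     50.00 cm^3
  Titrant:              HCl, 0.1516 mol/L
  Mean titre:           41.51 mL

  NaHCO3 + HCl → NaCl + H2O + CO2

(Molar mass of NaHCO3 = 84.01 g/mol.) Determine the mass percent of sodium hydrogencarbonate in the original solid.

51.60 %

n(HCl) per titration = 0.04151 × 0.1516 = 6.293 × 10^-3 mol
n(NaHCO3) in each aliquot = 6.293 × 10^-3 mol (1:1 ratio)
n(NaHCO3) in the whole flask = 6.293 × 10^-3 × 200.0/50.00 = 0.02517 mol
mass of NaHCO3 = 0.02517 × 84.01 = 2.115 g
% NaHCO3 = 2.115 / 4.098 × 100 = 51.60 %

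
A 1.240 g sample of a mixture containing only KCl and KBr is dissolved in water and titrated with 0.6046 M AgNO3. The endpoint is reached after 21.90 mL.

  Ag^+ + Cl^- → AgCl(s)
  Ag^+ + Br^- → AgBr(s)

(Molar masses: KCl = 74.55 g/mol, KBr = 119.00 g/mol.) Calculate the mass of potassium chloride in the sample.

n(AgNO3) = 0.02190 × 0.6046 = 0.01324 mol
Let x = n(KCl), y = n(KBr).
Titrant: 1x + 1y = 0.01324;  mass: 74.55x + 119.00y = 1.240
Solving, x = 7.551 × 10^-3 mol, y = 5.690 × 10^-3 mol
mass of KCl = 7.551 × 10^-3 × 74.55 = 0.5629 g

0.5629 g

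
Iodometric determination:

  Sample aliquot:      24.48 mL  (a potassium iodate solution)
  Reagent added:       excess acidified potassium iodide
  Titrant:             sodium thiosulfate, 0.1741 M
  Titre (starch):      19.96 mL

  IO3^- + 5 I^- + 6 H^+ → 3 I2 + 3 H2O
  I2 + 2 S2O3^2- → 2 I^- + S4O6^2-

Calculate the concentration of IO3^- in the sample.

0.02366 M

n(S2O3^2-) = 0.01996 × 0.1741 = 3.475 × 10^-3 mol
n(I2) = n(S2O3^2-)/2 = 1.738 × 10^-3 mol
From the 1:3 ratio, n(IO3^-) in the aliquot = 1/3 × 1.738 × 10^-3 = 5.792 × 10^-4 mol
[IO3^-] = 5.792 × 10^-4 / 0.02448 = 0.02366 mol/L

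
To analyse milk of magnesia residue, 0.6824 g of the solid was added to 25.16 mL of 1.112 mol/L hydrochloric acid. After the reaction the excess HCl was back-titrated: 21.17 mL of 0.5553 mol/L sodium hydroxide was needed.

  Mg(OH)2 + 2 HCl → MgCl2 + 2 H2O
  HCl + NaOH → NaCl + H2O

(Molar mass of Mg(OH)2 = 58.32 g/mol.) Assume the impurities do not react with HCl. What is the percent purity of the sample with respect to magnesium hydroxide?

69.32 %

n(HCl) added = 0.02516 × 1.112 = 0.02798 mol
n(NaOH) used in back-titration = 0.02117 × 0.5553 = 0.01176 mol
n(HCl) left over = 0.01176 mol (1:1 ratio)
n(HCl) consumed by analyte = 0.02798 − 0.01176 = 0.01622 mol
From the 1:2 ratio, n(Mg(OH)2) = 1/2 × 0.01622 = 8.111 × 10^-3 mol
mass of Mg(OH)2 = 8.111 × 10^-3 × 58.32 = 0.4730 g
% Mg(OH)2 = 0.4730 / 0.6824 × 100 = 69.32 %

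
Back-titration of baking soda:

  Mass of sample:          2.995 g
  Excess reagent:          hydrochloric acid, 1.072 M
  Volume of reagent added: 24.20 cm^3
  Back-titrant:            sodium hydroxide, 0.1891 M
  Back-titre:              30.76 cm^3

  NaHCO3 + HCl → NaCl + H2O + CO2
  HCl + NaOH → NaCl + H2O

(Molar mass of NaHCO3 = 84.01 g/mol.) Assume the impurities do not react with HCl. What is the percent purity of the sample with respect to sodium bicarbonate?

n(HCl) added = 0.02420 × 1.072 = 0.02594 mol
n(NaOH) used in back-titration = 0.03076 × 0.1891 = 5.817 × 10^-3 mol
n(HCl) left over = 5.817 × 10^-3 mol (1:1 ratio)
n(HCl) consumed by analyte = 0.02594 − 5.817 × 10^-3 = 0.02013 mol
n(NaHCO3) = 0.02013 mol (1:1 ratio)
mass of NaHCO3 = 0.02013 × 84.01 = 1.691 g
% NaHCO3 = 1.691 / 2.995 × 100 = 56.45 %

56.45 %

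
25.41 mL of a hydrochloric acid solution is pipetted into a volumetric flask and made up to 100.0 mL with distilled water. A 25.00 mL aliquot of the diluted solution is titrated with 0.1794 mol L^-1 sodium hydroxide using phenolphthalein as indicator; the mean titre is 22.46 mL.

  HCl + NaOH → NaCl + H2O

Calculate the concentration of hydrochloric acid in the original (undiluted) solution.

n(NaOH) = 0.02246 × 0.1794 = 4.029 × 10^-3 mol
n(HCl) in the aliquot = 4.029 × 10^-3 mol (1:1 ratio)
[HCl]_dilute = 4.029 × 10^-3 / 0.02500 = 0.1612 mol/L
Dilution factor = 100.0 / 25.41 = 3.935
[HCl]_stock = 0.1612 × 3.935 = 0.6343 mol/L

0.6343 mol/L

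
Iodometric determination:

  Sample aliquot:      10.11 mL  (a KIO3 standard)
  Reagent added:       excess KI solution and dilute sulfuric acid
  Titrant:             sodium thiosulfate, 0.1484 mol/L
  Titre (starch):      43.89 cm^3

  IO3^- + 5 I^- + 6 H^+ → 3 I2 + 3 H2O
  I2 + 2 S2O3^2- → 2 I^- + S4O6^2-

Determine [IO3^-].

n(S2O3^2-) = 0.04389 × 0.1484 = 6.513 × 10^-3 mol
n(I2) = n(S2O3^2-)/2 = 3.257 × 10^-3 mol
From the 1:3 ratio, n(IO3^-) in the aliquot = 1/3 × 3.257 × 10^-3 = 1.086 × 10^-3 mol
[IO3^-] = 1.086 × 10^-3 / 0.01011 = 0.1074 mol/L

0.1074 mol/L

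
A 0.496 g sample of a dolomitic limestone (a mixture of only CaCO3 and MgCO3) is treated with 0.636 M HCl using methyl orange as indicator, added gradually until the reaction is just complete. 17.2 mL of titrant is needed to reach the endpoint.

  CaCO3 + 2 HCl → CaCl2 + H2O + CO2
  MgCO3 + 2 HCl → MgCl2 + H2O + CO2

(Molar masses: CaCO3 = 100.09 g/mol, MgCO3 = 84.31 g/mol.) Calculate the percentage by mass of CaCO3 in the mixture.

n(HCl) = 0.0172 × 0.636 = 0.0109 mol
Let x = n(CaCO3), y = n(MgCO3).
Titrant: 2x + 2y = 0.0109;  mass: 100.09x + 84.31y = 0.496
Solving, x = 2.21 × 10^-3 mol, y = 3.26 × 10^-3 mol
mass of CaCO3 = 2.21 × 10^-3 × 100.09 = 0.221 g
% CaCO3 = 0.221 / 0.496 × 100 = 44.6 %

44.6 %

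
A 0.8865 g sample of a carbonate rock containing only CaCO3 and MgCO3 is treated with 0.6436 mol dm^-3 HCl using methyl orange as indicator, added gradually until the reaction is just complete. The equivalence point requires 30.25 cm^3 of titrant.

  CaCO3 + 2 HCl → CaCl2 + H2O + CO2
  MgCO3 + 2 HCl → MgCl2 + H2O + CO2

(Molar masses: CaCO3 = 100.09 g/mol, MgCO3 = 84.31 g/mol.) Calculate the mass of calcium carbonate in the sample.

n(HCl) = 0.03025 × 0.6436 = 0.01947 mol
Let x = n(CaCO3), y = n(MgCO3).
Titrant: 2x + 2y = 0.01947;  mass: 100.09x + 84.31y = 0.8865
Solving, x = 4.169 × 10^-3 mol, y = 5.565 × 10^-3 mol
mass of CaCO3 = 4.169 × 10^-3 × 100.09 = 0.4173 g

0.4173 g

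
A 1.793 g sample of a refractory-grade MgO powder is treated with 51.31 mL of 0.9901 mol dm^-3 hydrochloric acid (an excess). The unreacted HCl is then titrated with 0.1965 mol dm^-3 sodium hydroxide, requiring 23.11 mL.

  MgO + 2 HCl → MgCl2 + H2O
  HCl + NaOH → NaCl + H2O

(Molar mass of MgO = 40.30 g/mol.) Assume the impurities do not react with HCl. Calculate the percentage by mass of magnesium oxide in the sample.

n(HCl) added = 0.05131 × 0.9901 = 0.05080 mol
n(NaOH) used in back-titration = 0.02311 × 0.1965 = 4.541 × 10^-3 mol
n(HCl) left over = 4.541 × 10^-3 mol (1:1 ratio)
n(HCl) consumed by analyte = 0.05080 − 4.541 × 10^-3 = 0.04626 mol
From the 1:2 ratio, n(MgO) = 1/2 × 0.04626 = 0.02313 mol
mass of MgO = 0.02313 × 40.30 = 0.9322 g
% MgO = 0.9322 / 1.793 × 100 = 51.99 %

51.99 %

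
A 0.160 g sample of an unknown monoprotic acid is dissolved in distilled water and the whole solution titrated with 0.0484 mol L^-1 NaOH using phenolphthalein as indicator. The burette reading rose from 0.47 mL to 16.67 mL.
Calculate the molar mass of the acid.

n(NaOH) = 0.0162 L × 0.0484 mol/L = 7.84 × 10^-4 mol
n(HA) = 7.84 × 10^-4 mol (1:1 ratio)
M = m / n = 0.160 g / 7.84 × 10^-4 mol = 204 g/mol

204 g/mol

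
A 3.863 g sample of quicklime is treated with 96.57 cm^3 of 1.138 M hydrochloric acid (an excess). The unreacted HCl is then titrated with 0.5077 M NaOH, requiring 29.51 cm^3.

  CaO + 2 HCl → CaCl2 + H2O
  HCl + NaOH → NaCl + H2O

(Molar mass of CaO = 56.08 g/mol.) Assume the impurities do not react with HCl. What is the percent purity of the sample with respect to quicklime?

68.89 %

n(HCl) added = 0.09657 × 1.138 = 0.1099 mol
n(NaOH) used in back-titration = 0.02951 × 0.5077 = 0.01498 mol
n(HCl) left over = 0.01498 mol (1:1 ratio)
n(HCl) consumed by analyte = 0.1099 − 0.01498 = 0.09491 mol
From the 1:2 ratio, n(CaO) = 1/2 × 0.09491 = 0.04746 mol
mass of CaO = 0.04746 × 56.08 = 2.661 g
% CaO = 2.661 / 3.863 × 100 = 68.89 %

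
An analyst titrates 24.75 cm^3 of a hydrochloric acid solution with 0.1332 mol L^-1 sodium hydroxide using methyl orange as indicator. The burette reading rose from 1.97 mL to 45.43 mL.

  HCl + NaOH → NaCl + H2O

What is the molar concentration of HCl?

n(NaOH) = 0.04346 L × 0.1332 mol/L = 5.789 × 10^-3 mol
n(HCl) = 5.789 × 10^-3 mol (1:1 mole ratio)
[HCl] = 5.789 × 10^-3 mol / 0.02475 L = 0.2339 mol/L

0.2339 mol/L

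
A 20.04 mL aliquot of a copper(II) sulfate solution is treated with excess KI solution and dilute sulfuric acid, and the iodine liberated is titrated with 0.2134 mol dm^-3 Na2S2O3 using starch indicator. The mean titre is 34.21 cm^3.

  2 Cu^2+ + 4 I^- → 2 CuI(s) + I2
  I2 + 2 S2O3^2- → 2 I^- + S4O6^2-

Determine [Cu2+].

0.3643 mol/L

n(S2O3^2-) = 0.03421 × 0.2134 = 7.300 × 10^-3 mol
n(I2) = n(S2O3^2-)/2 = 3.650 × 10^-3 mol
From the 2:1 ratio, n(Cu2+) in the aliquot = 2/1 × 3.650 × 10^-3 = 7.300 × 10^-3 mol
[Cu2+] = 7.300 × 10^-3 / 0.02004 = 0.3643 mol/L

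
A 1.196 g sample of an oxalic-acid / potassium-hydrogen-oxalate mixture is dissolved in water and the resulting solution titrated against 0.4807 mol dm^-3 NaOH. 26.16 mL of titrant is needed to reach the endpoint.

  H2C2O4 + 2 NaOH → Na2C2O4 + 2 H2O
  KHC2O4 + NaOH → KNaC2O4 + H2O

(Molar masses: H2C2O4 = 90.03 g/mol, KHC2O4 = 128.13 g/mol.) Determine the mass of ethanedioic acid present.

0.2249 g

n(NaOH) = 0.02616 × 0.4807 = 0.01258 mol
Let x = n(H2C2O4), y = n(KHC2O4).
Titrant: 2x + 1y = 0.01258;  mass: 90.03x + 128.13y = 1.196
Solving, x = 2.498 × 10^-3 mol, y = 7.579 × 10^-3 mol
mass of H2C2O4 = 2.498 × 10^-3 × 90.03 = 0.2249 g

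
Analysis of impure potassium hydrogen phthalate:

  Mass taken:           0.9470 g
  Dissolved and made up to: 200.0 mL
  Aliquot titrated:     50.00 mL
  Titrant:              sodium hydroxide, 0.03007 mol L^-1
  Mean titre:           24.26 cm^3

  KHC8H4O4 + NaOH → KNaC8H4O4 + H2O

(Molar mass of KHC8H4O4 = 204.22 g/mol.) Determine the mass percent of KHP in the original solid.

62.93 %

n(NaOH) per titration = 0.02426 × 0.03007 = 7.295 × 10^-4 mol
n(KHC8H4O4) in each aliquot = 7.295 × 10^-4 mol (1:1 ratio)
n(KHC8H4O4) in the whole flask = 7.295 × 10^-4 × 200.0/50.00 = 2.918 × 10^-3 mol
mass of KHC8H4O4 = 2.918 × 10^-3 × 204.22 = 0.5959 g
% KHC8H4O4 = 0.5959 / 0.9470 × 100 = 62.93 %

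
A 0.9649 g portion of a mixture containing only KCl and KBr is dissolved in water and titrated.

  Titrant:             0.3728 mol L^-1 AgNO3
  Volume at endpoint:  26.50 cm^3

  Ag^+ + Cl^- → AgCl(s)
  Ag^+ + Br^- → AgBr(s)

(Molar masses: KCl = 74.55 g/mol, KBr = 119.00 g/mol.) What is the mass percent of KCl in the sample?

n(AgNO3) = 0.02650 × 0.3728 = 9.879 × 10^-3 mol
Let x = n(KCl), y = n(KBr).
Titrant: 1x + 1y = 9.879 × 10^-3;  mass: 74.55x + 119.00y = 0.9649
Solving, x = 4.741 × 10^-3 mol, y = 5.138 × 10^-3 mol
mass of KCl = 4.741 × 10^-3 × 74.55 = 0.3534 g
% KCl = 0.3534 / 0.9649 × 100 = 36.63 %

36.63 %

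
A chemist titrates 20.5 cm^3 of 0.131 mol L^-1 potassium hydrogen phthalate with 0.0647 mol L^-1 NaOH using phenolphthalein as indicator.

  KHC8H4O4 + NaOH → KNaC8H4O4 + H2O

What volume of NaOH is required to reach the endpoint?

n(KHC8H4O4) = 0.0205 L × 0.131 mol/L = 2.69 × 10^-3 mol
n(NaOH) = 2.69 × 10^-3 mol (1:1 stoichiometry)
V(NaOH) = 2.69 × 10^-3 mol / 0.0647 mol/L = 0.0415 L = 41.5 mL

41.5 mL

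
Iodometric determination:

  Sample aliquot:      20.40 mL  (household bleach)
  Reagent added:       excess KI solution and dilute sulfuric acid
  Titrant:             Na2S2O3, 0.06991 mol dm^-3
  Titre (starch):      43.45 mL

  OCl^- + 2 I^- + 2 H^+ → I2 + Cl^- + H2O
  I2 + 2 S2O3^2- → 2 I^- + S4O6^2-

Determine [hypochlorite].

0.07445 mol/L

n(S2O3^2-) = 0.04345 × 0.06991 = 3.038 × 10^-3 mol
n(I2) = n(S2O3^2-)/2 = 1.519 × 10^-3 mol
n(OCl^-) in the aliquot = 1.519 × 10^-3 mol (1:1 ratio)
[OCl^-] = 1.519 × 10^-3 / 0.02040 = 0.07445 mol/L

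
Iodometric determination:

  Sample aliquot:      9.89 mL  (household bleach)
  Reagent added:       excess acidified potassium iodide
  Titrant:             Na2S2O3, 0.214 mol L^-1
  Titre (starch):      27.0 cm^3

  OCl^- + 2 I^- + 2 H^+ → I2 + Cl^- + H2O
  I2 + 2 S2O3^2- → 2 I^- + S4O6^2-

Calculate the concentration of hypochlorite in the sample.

n(S2O3^2-) = 0.0270 × 0.214 = 5.78 × 10^-3 mol
n(I2) = n(S2O3^2-)/2 = 2.89 × 10^-3 mol
n(OCl^-) in the aliquot = 2.89 × 10^-3 mol (1:1 ratio)
[OCl^-] = 2.89 × 10^-3 / 0.00989 = 0.292 mol/L

0.292 mol/L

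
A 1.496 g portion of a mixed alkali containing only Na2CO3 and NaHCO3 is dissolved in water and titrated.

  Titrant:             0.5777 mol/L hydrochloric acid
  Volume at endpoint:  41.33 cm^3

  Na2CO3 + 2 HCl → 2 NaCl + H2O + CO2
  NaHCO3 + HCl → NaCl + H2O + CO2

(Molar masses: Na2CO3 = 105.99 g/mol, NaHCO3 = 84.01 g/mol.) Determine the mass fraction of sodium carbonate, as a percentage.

n(HCl) = 0.04133 × 0.5777 = 0.02388 mol
Let x = n(Na2CO3), y = n(NaHCO3).
Titrant: 2x + 1y = 0.02388;  mass: 105.99x + 84.01y = 1.496
Solving, x = 8.219 × 10^-3 mol, y = 7.437 × 10^-3 mol
mass of Na2CO3 = 8.219 × 10^-3 × 105.99 = 0.8712 g
% Na2CO3 = 0.8712 / 1.496 × 100 = 58.23 %

58.23 %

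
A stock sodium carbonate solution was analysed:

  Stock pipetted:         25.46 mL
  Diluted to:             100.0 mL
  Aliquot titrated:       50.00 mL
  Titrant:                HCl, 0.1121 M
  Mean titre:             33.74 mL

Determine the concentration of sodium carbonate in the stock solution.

0.1486 M

Na2CO3 + 2 HCl → 2 NaCl + H2O + CO2
n(HCl) = 0.03374 × 0.1121 = 3.782 × 10^-3 mol
From the 1:2 ratio, n(Na2CO3) in the aliquot = 1/2 × 3.782 × 10^-3 = 1.891 × 10^-3 mol
[Na2CO3]_dilute = 1.891 × 10^-3 / 0.05000 = 0.03782 mol/L
Dilution factor = 100.0 / 25.46 = 3.928
[Na2CO3]_stock = 0.03782 × 3.928 = 0.1486 mol/L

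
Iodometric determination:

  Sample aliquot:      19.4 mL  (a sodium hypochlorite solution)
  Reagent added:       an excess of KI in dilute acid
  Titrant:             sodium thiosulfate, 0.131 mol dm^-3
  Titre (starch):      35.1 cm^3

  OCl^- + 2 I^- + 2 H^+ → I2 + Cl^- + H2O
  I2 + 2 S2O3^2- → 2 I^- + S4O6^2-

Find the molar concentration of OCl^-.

0.119 mol/L

n(S2O3^2-) = 0.0351 × 0.131 = 4.60 × 10^-3 mol
n(I2) = n(S2O3^2-)/2 = 2.30 × 10^-3 mol
n(OCl^-) in the aliquot = 2.30 × 10^-3 mol (1:1 ratio)
[OCl^-] = 2.30 × 10^-3 / 0.0194 = 0.119 mol/L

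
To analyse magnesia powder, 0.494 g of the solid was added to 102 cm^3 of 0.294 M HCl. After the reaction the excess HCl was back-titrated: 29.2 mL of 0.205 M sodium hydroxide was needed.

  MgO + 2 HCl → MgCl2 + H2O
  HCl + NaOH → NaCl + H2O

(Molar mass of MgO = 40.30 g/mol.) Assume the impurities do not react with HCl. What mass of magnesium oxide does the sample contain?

0.484 g

n(HCl) added = 0.102 × 0.294 = 0.0300 mol
n(NaOH) used in back-titration = 0.0292 × 0.205 = 5.99 × 10^-3 mol
n(HCl) left over = 5.99 × 10^-3 mol (1:1 ratio)
n(HCl) consumed by analyte = 0.0300 − 5.99 × 10^-3 = 0.0240 mol
From the 1:2 ratio, n(MgO) = 1/2 × 0.0240 = 0.0120 mol
mass of MgO = 0.0120 × 40.30 = 0.484 g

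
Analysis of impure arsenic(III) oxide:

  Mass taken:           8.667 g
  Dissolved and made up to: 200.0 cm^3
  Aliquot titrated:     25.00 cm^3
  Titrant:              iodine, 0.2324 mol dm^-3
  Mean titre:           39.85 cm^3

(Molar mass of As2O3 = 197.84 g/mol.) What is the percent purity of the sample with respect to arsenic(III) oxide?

84.56 %

As2O3 + 2 I2 + 2 H2O → As2O5 + 4 HI
n(I2) per titration = 0.03985 × 0.2324 = 9.261 × 10^-3 mol
From the 1:2 ratio, n(As2O3) in each aliquot = 1/2 × 9.261 × 10^-3 = 4.631 × 10^-3 mol
n(As2O3) in the whole flask = 4.631 × 10^-3 × 200.0/25.00 = 0.03704 mol
mass of As2O3 = 0.03704 × 197.84 = 7.329 g
% As2O3 = 7.329 / 8.667 × 100 = 84.56 %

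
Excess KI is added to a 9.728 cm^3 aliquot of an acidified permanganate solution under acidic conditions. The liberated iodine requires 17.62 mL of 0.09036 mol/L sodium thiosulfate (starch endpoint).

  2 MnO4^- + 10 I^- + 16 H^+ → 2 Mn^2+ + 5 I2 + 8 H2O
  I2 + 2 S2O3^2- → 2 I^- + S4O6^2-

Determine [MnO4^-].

n(S2O3^2-) = 0.01762 × 0.09036 = 1.592 × 10^-3 mol
n(I2) = n(S2O3^2-)/2 = 7.961 × 10^-4 mol
From the 2:5 ratio, n(MnO4^-) in the aliquot = 2/5 × 7.961 × 10^-4 = 3.184 × 10^-4 mol
[MnO4^-] = 3.184 × 10^-4 / 0.009728 = 0.03273 mol/L

0.03273 mol/L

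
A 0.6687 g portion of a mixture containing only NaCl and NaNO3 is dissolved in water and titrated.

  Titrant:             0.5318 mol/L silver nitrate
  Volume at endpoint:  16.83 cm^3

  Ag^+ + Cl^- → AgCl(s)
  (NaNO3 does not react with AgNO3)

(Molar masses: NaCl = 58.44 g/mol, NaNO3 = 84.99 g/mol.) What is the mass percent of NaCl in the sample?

78.22 %

n(AgNO3) = 0.01683 × 0.5318 = 8.950 × 10^-3 mol
Let x = n(NaCl), y = n(NaNO3).
Titrant: 1x = 8.950 × 10^-3;  mass: 58.44x + 84.99y = 0.6687
Solving, x = 8.950 × 10^-3 mol, y = 1.714 × 10^-3 mol
mass of NaCl = 8.950 × 10^-3 × 58.44 = 0.5230 g
% NaCl = 0.5230 / 0.6687 × 100 = 78.22 %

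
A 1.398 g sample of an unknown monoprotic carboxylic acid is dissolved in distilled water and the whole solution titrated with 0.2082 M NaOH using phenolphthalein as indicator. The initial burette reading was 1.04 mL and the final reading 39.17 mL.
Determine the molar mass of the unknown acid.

n(NaOH) = 0.03813 L × 0.2082 mol/L = 7.939 × 10^-3 mol
n(HA) = 7.939 × 10^-3 mol (1:1 ratio)
M = m / n = 1.398 g / 7.939 × 10^-3 mol = 176.1 g/mol

176.1 g/mol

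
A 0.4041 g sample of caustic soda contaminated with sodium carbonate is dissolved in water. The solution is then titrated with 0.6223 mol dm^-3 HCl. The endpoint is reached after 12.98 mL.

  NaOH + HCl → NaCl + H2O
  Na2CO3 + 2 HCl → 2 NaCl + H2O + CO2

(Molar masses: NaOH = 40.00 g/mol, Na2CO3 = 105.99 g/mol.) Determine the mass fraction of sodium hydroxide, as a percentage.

18.25 %

n(HCl) = 0.01298 × 0.6223 = 8.077 × 10^-3 mol
Let x = n(NaOH), y = n(Na2CO3).
Titrant: 1x + 2y = 8.077 × 10^-3;  mass: 40.00x + 105.99y = 0.4041
Solving, x = 1.844 × 10^-3 mol, y = 3.117 × 10^-3 mol
mass of NaOH = 1.844 × 10^-3 × 40.00 = 0.07377 g
% NaOH = 0.07377 / 0.4041 × 100 = 18.25 %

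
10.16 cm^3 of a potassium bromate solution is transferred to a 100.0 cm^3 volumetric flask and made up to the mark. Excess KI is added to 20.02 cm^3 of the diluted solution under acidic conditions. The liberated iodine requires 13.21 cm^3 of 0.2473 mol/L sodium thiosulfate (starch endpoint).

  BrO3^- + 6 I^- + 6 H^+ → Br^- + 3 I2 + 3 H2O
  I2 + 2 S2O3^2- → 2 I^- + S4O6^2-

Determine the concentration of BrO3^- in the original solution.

0.2677 mol/L

n(S2O3^2-) = 0.01321 × 0.2473 = 3.267 × 10^-3 mol
n(I2) = n(S2O3^2-)/2 = 1.633 × 10^-3 mol
From the 1:3 ratio, n(BrO3^-) in the aliquot = 1/3 × 1.633 × 10^-3 = 5.445 × 10^-4 mol
[BrO3^-]_dilute = 5.445 × 10^-4 / 0.02002 = 0.02720 mol/L
[BrO3^-]_original = 0.02720 × 100.0/10.16 = 0.2677 mol/L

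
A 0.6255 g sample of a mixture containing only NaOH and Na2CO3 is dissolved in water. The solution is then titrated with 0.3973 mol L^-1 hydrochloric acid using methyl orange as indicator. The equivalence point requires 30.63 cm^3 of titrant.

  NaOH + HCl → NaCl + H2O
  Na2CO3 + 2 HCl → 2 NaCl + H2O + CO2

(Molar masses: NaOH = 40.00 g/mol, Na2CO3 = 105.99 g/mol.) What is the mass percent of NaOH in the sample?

9.553 %

n(HCl) = 0.03063 × 0.3973 = 0.01217 mol
Let x = n(NaOH), y = n(Na2CO3).
Titrant: 1x + 2y = 0.01217;  mass: 40.00x + 105.99y = 0.6255
Solving, x = 1.494 × 10^-3 mol, y = 5.338 × 10^-3 mol
mass of NaOH = 1.494 × 10^-3 × 40.00 = 0.05975 g
% NaOH = 0.05975 / 0.6255 × 100 = 9.553 %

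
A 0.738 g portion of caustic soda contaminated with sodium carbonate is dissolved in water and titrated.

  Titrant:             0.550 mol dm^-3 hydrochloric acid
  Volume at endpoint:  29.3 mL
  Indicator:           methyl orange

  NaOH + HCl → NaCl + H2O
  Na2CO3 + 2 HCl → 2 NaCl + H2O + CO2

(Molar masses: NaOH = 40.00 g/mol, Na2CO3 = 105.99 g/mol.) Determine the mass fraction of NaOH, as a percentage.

48.4 %

n(HCl) = 0.0293 × 0.550 = 0.0161 mol
Let x = n(NaOH), y = n(Na2CO3).
Titrant: 1x + 2y = 0.0161;  mass: 40.00x + 105.99y = 0.738
Solving, x = 8.93 × 10^-3 mol, y = 3.59 × 10^-3 mol
mass of NaOH = 8.93 × 10^-3 × 40.00 = 0.357 g
% NaOH = 0.357 / 0.738 × 100 = 48.4 %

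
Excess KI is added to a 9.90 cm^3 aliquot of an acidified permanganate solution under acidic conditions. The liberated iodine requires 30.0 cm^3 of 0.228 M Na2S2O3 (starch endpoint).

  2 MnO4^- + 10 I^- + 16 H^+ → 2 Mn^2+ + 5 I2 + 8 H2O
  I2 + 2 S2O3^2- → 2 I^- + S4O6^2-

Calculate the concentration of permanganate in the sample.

n(S2O3^2-) = 0.0300 × 0.228 = 6.84 × 10^-3 mol
n(I2) = n(S2O3^2-)/2 = 3.42 × 10^-3 mol
From the 2:5 ratio, n(MnO4^-) in the aliquot = 2/5 × 3.42 × 10^-3 = 1.37 × 10^-3 mol
[MnO4^-] = 1.37 × 10^-3 / 0.00990 = 0.138 mol/L

0.138 M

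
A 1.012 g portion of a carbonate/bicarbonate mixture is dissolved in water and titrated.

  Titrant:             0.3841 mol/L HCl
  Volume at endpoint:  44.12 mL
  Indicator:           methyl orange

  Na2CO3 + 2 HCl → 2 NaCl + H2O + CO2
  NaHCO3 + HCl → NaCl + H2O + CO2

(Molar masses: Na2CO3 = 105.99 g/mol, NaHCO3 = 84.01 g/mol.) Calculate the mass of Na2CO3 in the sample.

n(HCl) = 0.04412 × 0.3841 = 0.01695 mol
Let x = n(Na2CO3), y = n(NaHCO3).
Titrant: 2x + 1y = 0.01695;  mass: 105.99x + 84.01y = 1.012
Solving, x = 6.637 × 10^-3 mol, y = 3.673 × 10^-3 mol
mass of Na2CO3 = 6.637 × 10^-3 × 105.99 = 0.7034 g

0.7034 g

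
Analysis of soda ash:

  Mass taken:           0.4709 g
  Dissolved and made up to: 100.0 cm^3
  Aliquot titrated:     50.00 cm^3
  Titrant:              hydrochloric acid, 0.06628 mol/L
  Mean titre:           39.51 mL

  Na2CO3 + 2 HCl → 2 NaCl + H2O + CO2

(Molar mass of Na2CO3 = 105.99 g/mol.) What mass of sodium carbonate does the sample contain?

n(HCl) per titration = 0.03951 × 0.06628 = 2.619 × 10^-3 mol
From the 1:2 ratio, n(Na2CO3) in each aliquot = 1/2 × 2.619 × 10^-3 = 1.309 × 10^-3 mol
n(Na2CO3) in the whole flask = 1.309 × 10^-3 × 100.0/50.00 = 2.619 × 10^-3 mol
mass of Na2CO3 = 2.619 × 10^-3 × 105.99 = 0.2776 g

0.2776 g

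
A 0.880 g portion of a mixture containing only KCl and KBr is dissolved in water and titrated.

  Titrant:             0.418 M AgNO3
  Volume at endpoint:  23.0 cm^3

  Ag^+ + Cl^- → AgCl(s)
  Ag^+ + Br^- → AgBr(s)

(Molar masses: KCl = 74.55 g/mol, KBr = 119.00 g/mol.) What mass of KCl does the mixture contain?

n(AgNO3) = 0.0230 × 0.418 = 9.61 × 10^-3 mol
Let x = n(KCl), y = n(KBr).
Titrant: 1x + 1y = 9.61 × 10^-3;  mass: 74.55x + 119.00y = 0.880
Solving, x = 5.94 × 10^-3 mol, y = 3.67 × 10^-3 mol
mass of KCl = 5.94 × 10^-3 × 74.55 = 0.443 g

0.443 g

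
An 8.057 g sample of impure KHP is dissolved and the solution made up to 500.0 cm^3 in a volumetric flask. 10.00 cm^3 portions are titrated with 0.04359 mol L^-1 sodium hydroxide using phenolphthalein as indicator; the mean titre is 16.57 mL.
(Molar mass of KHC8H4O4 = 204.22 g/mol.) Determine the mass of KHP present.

KHC8H4O4 + NaOH → KNaC8H4O4 + H2O
n(NaOH) per titration = 0.01657 × 0.04359 = 7.223 × 10^-4 mol
n(KHC8H4O4) in each aliquot = 7.223 × 10^-4 mol (1:1 ratio)
n(KHC8H4O4) in the whole flask = 7.223 × 10^-4 × 500.0/10.00 = 0.03611 mol
mass of KHC8H4O4 = 0.03611 × 204.22 = 7.375 g

7.375 g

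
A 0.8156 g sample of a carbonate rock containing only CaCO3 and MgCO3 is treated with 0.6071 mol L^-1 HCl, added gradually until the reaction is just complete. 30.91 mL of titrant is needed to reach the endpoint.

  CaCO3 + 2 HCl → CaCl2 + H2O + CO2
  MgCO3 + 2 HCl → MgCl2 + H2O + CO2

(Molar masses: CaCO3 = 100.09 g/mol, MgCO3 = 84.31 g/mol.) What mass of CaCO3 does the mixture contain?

n(HCl) = 0.03091 × 0.6071 = 0.01877 mol
Let x = n(CaCO3), y = n(MgCO3).
Titrant: 2x + 2y = 0.01877;  mass: 100.09x + 84.31y = 0.8156
Solving, x = 1.555 × 10^-3 mol, y = 7.827 × 10^-3 mol
mass of CaCO3 = 1.555 × 10^-3 × 100.09 = 0.1557 g

0.1557 g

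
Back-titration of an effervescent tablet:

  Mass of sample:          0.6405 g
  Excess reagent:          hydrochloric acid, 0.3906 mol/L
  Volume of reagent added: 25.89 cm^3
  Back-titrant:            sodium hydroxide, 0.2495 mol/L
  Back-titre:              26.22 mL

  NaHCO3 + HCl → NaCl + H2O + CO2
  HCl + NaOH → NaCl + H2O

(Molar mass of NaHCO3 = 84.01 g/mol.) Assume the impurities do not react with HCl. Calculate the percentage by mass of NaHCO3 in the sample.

n(HCl) added = 0.02589 × 0.3906 = 0.01011 mol
n(NaOH) used in back-titration = 0.02622 × 0.2495 = 6.542 × 10^-3 mol
n(HCl) left over = 6.542 × 10^-3 mol (1:1 ratio)
n(HCl) consumed by analyte = 0.01011 − 6.542 × 10^-3 = 3.571 × 10^-3 mol
n(NaHCO3) = 3.571 × 10^-3 mol (1:1 ratio)
mass of NaHCO3 = 3.571 × 10^-3 × 84.01 = 0.3000 g
% NaHCO3 = 0.3000 / 0.6405 × 100 = 46.84 %

46.84 %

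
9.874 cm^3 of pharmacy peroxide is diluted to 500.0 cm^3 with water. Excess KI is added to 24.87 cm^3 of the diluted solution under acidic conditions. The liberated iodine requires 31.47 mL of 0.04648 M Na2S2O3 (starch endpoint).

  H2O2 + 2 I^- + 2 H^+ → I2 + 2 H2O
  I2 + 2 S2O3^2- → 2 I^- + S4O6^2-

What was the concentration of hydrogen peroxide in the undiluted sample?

1.489 M

n(S2O3^2-) = 0.03147 × 0.04648 = 1.463 × 10^-3 mol
n(I2) = n(S2O3^2-)/2 = 7.314 × 10^-4 mol
n(H2O2) in the aliquot = 7.314 × 10^-4 mol (1:1 ratio)
[H2O2]_dilute = 7.314 × 10^-4 / 0.02487 = 0.02941 mol/L
[H2O2]_original = 0.02941 × 500.0/9.874 = 1.489 mol/L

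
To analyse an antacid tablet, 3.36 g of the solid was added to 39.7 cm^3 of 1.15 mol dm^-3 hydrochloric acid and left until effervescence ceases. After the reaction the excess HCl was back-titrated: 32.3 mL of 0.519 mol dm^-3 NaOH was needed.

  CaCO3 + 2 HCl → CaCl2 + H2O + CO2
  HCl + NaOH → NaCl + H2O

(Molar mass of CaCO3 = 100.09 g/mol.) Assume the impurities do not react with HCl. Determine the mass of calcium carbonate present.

n(HCl) added = 0.0397 × 1.15 = 0.0457 mol
n(NaOH) used in back-titration = 0.0323 × 0.519 = 0.0168 mol
n(HCl) left over = 0.0168 mol (1:1 ratio)
n(HCl) consumed by analyte = 0.0457 − 0.0168 = 0.0289 mol
From the 1:2 ratio, n(CaCO3) = 1/2 × 0.0289 = 0.0144 mol
mass of CaCO3 = 0.0144 × 100.09 = 1.45 g

1.45 g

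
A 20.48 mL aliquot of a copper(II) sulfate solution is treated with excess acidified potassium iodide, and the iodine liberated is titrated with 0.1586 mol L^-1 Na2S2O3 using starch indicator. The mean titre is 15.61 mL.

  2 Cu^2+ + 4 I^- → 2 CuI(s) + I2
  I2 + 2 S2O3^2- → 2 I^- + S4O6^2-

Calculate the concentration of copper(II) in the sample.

n(S2O3^2-) = 0.01561 × 0.1586 = 2.476 × 10^-3 mol
n(I2) = n(S2O3^2-)/2 = 1.238 × 10^-3 mol
From the 2:1 ratio, n(Cu2+) in the aliquot = 2/1 × 1.238 × 10^-3 = 2.476 × 10^-3 mol
[Cu2+] = 2.476 × 10^-3 / 0.02048 = 0.1209 mol/L

0.1209 mol/L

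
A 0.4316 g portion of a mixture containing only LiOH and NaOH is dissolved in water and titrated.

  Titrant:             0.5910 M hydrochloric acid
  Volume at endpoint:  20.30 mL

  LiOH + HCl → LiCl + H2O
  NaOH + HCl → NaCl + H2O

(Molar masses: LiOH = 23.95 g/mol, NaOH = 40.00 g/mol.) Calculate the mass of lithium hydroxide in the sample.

n(HCl) = 0.02030 × 0.5910 = 0.01200 mol
Let x = n(LiOH), y = n(NaOH).
Titrant: 1x + 1y = 0.01200;  mass: 23.95x + 40.00y = 0.4316
Solving, x = 3.009 × 10^-3 mol, y = 8.988 × 10^-3 mol
mass of LiOH = 3.009 × 10^-3 × 23.95 = 0.07206 g

0.07206 g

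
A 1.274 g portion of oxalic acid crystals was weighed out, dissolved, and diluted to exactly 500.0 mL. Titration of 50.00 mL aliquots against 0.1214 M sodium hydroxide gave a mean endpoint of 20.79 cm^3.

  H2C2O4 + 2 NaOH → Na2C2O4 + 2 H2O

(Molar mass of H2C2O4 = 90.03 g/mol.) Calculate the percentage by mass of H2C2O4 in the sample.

n(NaOH) per titration = 0.02079 × 0.1214 = 2.524 × 10^-3 mol
From the 1:2 ratio, n(H2C2O4) in each aliquot = 1/2 × 2.524 × 10^-3 = 1.262 × 10^-3 mol
n(H2C2O4) in the whole flask = 1.262 × 10^-3 × 500.0/50.00 = 0.01262 mol
mass of H2C2O4 = 0.01262 × 90.03 = 1.136 g
% H2C2O4 = 1.136 / 1.274 × 100 = 89.18 %

89.18 %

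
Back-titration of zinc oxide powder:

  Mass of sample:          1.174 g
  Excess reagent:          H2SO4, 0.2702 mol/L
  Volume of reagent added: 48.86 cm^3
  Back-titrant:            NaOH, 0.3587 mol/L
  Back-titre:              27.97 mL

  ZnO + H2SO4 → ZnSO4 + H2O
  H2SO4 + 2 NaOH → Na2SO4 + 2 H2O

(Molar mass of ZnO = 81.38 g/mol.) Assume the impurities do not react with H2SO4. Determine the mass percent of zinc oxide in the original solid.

n(H2SO4) added = 0.04886 × 0.2702 = 0.01320 mol
n(NaOH) used in back-titration = 0.02797 × 0.3587 = 0.01003 mol
From the 1:2 ratio, n(H2SO4) left over = 1/2 × 0.01003 = 5.016 × 10^-3 mol
n(H2SO4) consumed by analyte = 0.01320 − 5.016 × 10^-3 = 8.186 × 10^-3 mol
n(ZnO) = 8.186 × 10^-3 mol (1:1 ratio)
mass of ZnO = 8.186 × 10^-3 × 81.38 = 0.6661 g
% ZnO = 0.6661 / 1.174 × 100 = 56.74 %

56.74 %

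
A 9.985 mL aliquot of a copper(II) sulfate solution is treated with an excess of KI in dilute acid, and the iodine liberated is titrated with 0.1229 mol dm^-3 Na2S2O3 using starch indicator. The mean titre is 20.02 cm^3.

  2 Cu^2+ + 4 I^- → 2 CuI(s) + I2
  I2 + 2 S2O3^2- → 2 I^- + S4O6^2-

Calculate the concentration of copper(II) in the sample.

0.2464 mol/L

n(S2O3^2-) = 0.02002 × 0.1229 = 2.460 × 10^-3 mol
n(I2) = n(S2O3^2-)/2 = 1.230 × 10^-3 mol
From the 2:1 ratio, n(Cu2+) in the aliquot = 2/1 × 1.230 × 10^-3 = 2.460 × 10^-3 mol
[Cu2+] = 2.460 × 10^-3 / 0.009985 = 0.2464 mol/L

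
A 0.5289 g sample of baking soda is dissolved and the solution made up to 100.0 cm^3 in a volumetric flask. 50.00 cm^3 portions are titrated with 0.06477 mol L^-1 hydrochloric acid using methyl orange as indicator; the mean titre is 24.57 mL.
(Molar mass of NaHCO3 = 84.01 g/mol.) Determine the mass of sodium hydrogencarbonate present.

NaHCO3 + HCl → NaCl + H2O + CO2
n(HCl) per titration = 0.02457 × 0.06477 = 1.591 × 10^-3 mol
n(NaHCO3) in each aliquot = 1.591 × 10^-3 mol (1:1 ratio)
n(NaHCO3) in the whole flask = 1.591 × 10^-3 × 100.0/50.00 = 3.183 × 10^-3 mol
mass of NaHCO3 = 3.183 × 10^-3 × 84.01 = 0.2674 g

0.2674 g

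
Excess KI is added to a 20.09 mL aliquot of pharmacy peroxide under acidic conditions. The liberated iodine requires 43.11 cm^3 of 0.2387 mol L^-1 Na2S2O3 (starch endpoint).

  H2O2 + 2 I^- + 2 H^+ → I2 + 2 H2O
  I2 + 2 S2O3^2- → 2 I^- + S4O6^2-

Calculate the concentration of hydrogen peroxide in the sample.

0.2561 mol/L

n(S2O3^2-) = 0.04311 × 0.2387 = 0.01029 mol
n(I2) = n(S2O3^2-)/2 = 5.145 × 10^-3 mol
n(H2O2) in the aliquot = 5.145 × 10^-3 mol (1:1 ratio)
[H2O2] = 5.145 × 10^-3 / 0.02009 = 0.2561 mol/L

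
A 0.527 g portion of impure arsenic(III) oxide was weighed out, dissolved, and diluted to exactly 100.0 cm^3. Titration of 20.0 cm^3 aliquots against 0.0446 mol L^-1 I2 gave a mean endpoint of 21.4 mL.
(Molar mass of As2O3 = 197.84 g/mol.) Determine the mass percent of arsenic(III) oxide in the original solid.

As2O3 + 2 I2 + 2 H2O → As2O5 + 4 HI
n(I2) per titration = 0.0214 × 0.0446 = 9.54 × 10^-4 mol
From the 1:2 ratio, n(As2O3) in each aliquot = 1/2 × 9.54 × 10^-4 = 4.77 × 10^-4 mol
n(As2O3) in the whole flask = 4.77 × 10^-4 × 100.0/20.0 = 2.39 × 10^-3 mol
mass of As2O3 = 2.39 × 10^-3 × 197.84 = 0.472 g
% As2O3 = 0.472 / 0.527 × 100 = 89.6 %

89.6 %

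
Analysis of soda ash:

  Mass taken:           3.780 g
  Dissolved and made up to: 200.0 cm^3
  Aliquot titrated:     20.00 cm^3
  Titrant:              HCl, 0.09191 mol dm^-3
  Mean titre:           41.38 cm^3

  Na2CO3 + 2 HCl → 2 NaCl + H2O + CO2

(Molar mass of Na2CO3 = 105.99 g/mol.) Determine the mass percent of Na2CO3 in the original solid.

53.32 %

n(HCl) per titration = 0.04138 × 0.09191 = 3.803 × 10^-3 mol
From the 1:2 ratio, n(Na2CO3) in each aliquot = 1/2 × 3.803 × 10^-3 = 1.902 × 10^-3 mol
n(Na2CO3) in the whole flask = 1.902 × 10^-3 × 200.0/20.00 = 0.01902 mol
mass of Na2CO3 = 0.01902 × 105.99 = 2.016 g
% Na2CO3 = 2.016 / 3.780 × 100 = 53.32 %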